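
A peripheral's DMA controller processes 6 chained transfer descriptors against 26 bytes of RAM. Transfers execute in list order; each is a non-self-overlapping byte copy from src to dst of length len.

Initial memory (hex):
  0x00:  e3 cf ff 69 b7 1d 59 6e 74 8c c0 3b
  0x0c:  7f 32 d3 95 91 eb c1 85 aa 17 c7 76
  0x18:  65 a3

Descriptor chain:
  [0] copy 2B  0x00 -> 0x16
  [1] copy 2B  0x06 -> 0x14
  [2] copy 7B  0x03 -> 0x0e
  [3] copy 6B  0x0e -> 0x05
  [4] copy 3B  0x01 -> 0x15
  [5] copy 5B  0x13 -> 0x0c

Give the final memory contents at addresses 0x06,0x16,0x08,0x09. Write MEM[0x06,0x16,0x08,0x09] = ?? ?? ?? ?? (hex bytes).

#0 dst[0x16+2] := {0xe3,0xcf}
#1 dst[0x14+2] := {0x59,0x6e}
#2 dst[0x0e+7] := {0x69,0xb7,0x1d,0x59,0x6e,0x74,0x8c}
#3 dst[0x05+6] := {0x69,0xb7,0x1d,0x59,0x6e,0x74}
#4 dst[0x15+3] := {0xcf,0xff,0x69}
#5 dst[0x0c+5] := {0x74,0x8c,0xcf,0xff,0x69}
query mem[0x06]=0xb7, mem[0x16]=0xff, mem[0x08]=0x59, mem[0x09]=0x6e

MEM[0x06,0x16,0x08,0x09] = b7 ff 59 6e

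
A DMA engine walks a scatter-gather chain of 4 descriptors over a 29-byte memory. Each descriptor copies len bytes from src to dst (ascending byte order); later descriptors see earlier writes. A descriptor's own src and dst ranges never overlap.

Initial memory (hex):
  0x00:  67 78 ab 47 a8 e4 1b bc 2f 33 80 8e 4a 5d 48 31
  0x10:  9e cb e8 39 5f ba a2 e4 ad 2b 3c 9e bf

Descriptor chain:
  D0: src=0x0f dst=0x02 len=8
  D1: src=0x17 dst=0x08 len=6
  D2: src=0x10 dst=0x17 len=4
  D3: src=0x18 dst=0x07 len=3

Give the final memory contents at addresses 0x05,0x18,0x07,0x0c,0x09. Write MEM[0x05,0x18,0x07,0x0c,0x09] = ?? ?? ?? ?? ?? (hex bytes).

MEM[0x05,0x18,0x07,0x0c,0x09] = e8 cb cb 9e 39

[0] 0x0f->0x02 len=8 : 31 9e cb e8 39 5f ba a2
[1] 0x17->0x08 len=6 : e4 ad 2b 3c 9e bf
[2] 0x10->0x17 len=4 : 9e cb e8 39
[3] 0x18->0x07 len=3 : cb e8 39
query mem[0x05]=0xe8, mem[0x18]=0xcb, mem[0x07]=0xcb, mem[0x0c]=0x9e, mem[0x09]=0x39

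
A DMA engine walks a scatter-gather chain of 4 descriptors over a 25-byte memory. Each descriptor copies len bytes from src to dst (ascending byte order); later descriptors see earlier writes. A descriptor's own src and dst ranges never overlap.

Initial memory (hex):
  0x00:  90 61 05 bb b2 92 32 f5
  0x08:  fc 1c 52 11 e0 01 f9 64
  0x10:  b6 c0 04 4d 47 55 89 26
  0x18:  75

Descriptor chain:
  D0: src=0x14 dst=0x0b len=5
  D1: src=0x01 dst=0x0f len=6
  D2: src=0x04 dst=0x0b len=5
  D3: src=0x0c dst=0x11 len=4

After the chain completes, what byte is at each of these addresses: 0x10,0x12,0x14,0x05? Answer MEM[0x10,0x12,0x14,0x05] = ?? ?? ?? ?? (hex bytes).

MEM[0x10,0x12,0x14,0x05] = 05 32 fc 92

[0] 0x14->0x0b len=5 : 47 55 89 26 75
[1] 0x01->0x0f len=6 : 61 05 bb b2 92 32
[2] 0x04->0x0b len=5 : b2 92 32 f5 fc
[3] 0x0c->0x11 len=4 : 92 32 f5 fc
query mem[0x10]=0x05, mem[0x12]=0x32, mem[0x14]=0xfc, mem[0x05]=0x92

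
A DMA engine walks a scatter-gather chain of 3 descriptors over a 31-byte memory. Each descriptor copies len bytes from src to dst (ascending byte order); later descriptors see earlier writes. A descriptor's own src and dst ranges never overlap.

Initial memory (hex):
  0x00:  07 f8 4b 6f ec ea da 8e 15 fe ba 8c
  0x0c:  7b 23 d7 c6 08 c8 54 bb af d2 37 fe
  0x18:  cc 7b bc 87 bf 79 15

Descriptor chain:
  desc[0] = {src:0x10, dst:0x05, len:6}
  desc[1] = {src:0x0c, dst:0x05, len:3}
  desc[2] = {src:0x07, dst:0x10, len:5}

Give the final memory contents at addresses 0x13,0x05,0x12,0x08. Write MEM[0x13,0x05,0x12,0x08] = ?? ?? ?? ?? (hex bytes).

D0: mem[0x05..0x0a] <- [08 c8 54 bb af d2]
D1: mem[0x05..0x07] <- [7b 23 d7]
D2: mem[0x10..0x14] <- [d7 bb af d2 8c]
query mem[0x13]=0xd2, mem[0x05]=0x7b, mem[0x12]=0xaf, mem[0x08]=0xbb

MEM[0x13,0x05,0x12,0x08] = d2 7b af bb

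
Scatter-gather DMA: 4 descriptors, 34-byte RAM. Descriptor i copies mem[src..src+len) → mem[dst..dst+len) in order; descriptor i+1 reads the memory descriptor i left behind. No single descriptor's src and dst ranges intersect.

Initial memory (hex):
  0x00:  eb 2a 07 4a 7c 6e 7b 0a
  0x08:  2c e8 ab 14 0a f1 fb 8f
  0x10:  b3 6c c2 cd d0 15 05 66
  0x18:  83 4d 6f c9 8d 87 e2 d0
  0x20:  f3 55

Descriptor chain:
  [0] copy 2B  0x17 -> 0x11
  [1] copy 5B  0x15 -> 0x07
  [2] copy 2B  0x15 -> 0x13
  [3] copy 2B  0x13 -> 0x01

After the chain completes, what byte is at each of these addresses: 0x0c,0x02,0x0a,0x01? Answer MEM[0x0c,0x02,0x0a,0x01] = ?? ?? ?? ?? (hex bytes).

MEM[0x0c,0x02,0x0a,0x01] = 0a 05 83 15

[0] 0x17->0x11 len=2 : 66 83
[1] 0x15->0x07 len=5 : 15 05 66 83 4d
[2] 0x15->0x13 len=2 : 15 05
[3] 0x13->0x01 len=2 : 15 05
query mem[0x0c]=0x0a, mem[0x02]=0x05, mem[0x0a]=0x83, mem[0x01]=0x15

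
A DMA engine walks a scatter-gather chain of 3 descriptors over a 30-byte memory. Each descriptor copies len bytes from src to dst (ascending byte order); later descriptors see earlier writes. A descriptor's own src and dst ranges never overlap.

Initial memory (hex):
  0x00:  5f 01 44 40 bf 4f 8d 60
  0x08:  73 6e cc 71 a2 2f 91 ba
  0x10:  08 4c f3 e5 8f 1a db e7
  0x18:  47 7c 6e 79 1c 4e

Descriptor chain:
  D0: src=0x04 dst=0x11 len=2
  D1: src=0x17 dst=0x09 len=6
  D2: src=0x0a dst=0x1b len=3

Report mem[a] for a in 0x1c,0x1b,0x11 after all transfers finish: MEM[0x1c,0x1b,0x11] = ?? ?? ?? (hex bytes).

MEM[0x1c,0x1b,0x11] = 7c 47 bf

#0 dst[0x11+2] := {0xbf,0x4f}
#1 dst[0x09+6] := {0xe7,0x47,0x7c,0x6e,0x79,0x1c}
#2 dst[0x1b+3] := {0x47,0x7c,0x6e}
query mem[0x1c]=0x7c, mem[0x1b]=0x47, mem[0x11]=0xbf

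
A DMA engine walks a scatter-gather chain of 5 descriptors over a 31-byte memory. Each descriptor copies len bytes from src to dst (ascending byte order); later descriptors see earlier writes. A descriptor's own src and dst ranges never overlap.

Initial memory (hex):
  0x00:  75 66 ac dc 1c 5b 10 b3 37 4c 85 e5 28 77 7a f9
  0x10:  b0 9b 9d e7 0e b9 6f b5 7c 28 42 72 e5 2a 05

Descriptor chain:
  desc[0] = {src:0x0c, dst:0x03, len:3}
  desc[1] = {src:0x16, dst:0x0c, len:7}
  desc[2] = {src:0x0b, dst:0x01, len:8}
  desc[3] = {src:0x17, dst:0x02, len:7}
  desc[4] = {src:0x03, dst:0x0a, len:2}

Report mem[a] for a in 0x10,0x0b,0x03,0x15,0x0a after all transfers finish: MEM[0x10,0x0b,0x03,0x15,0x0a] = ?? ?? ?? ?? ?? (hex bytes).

  after D0: wrote 3B at 0x03 = 28777a
  after D1: wrote 7B at 0x0c = 6fb57c284272e5
  after D2: wrote 8B at 0x01 = e56fb57c284272e5
  after D3: wrote 7B at 0x02 = b57c284272e52a
  after D4: wrote 2B at 0x0a = 7c28
query mem[0x10]=0x42, mem[0x0b]=0x28, mem[0x03]=0x7c, mem[0x15]=0xb9, mem[0x0a]=0x7c

MEM[0x10,0x0b,0x03,0x15,0x0a] = 42 28 7c b9 7c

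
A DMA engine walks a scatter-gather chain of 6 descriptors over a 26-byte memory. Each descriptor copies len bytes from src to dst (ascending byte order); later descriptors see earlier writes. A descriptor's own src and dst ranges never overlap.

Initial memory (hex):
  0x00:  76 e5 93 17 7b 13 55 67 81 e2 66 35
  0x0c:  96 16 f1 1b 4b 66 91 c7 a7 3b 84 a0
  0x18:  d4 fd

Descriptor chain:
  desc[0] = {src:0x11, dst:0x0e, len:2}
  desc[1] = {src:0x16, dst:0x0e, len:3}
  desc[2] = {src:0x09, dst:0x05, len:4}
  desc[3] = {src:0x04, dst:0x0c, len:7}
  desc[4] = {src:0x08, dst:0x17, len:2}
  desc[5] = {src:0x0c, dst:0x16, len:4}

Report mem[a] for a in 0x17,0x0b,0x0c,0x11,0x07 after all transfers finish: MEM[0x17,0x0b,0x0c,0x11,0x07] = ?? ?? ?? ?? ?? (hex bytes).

MEM[0x17,0x0b,0x0c,0x11,0x07] = e2 35 7b e2 35

  after D0: wrote 2B at 0x0e = 6691
  after D1: wrote 3B at 0x0e = 84a0d4
  after D2: wrote 4B at 0x05 = e2663596
  after D3: wrote 7B at 0x0c = 7be2663596e266
  after D4: wrote 2B at 0x17 = 96e2
  after D5: wrote 4B at 0x16 = 7be26635
query mem[0x17]=0xe2, mem[0x0b]=0x35, mem[0x0c]=0x7b, mem[0x11]=0xe2, mem[0x07]=0x35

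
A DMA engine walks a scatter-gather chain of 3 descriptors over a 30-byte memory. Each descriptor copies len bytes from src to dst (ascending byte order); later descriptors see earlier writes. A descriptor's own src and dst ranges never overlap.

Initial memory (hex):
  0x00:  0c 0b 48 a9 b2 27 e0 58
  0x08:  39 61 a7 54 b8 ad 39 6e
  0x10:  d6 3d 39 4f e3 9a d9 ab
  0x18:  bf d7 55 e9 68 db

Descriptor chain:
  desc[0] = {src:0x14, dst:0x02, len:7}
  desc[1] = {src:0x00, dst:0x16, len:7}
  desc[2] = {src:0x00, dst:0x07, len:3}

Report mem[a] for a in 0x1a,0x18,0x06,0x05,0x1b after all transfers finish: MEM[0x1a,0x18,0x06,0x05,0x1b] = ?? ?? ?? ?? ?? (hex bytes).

  after D0: wrote 7B at 0x02 = e39ad9abbfd755
  after D1: wrote 7B at 0x16 = 0c0be39ad9abbf
  after D2: wrote 3B at 0x07 = 0c0be3
query mem[0x1a]=0xd9, mem[0x18]=0xe3, mem[0x06]=0xbf, mem[0x05]=0xab, mem[0x1b]=0xab

MEM[0x1a,0x18,0x06,0x05,0x1b] = d9 e3 bf ab ab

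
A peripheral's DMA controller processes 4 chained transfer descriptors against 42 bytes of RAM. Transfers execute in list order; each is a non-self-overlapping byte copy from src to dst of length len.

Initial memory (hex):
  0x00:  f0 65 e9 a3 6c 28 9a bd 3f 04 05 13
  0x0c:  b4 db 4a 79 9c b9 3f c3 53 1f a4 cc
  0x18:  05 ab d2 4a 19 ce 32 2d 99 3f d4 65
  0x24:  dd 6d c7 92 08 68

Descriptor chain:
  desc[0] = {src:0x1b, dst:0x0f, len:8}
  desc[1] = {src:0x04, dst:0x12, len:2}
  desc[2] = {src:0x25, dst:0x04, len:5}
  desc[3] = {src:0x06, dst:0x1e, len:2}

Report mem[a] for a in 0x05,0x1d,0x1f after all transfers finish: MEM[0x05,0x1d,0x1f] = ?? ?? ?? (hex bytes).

D0: mem[0x0f..0x16] <- [4a 19 ce 32 2d 99 3f d4]
D1: mem[0x12..0x13] <- [6c 28]
D2: mem[0x04..0x08] <- [6d c7 92 08 68]
D3: mem[0x1e..0x1f] <- [92 08]
query mem[0x05]=0xc7, mem[0x1d]=0xce, mem[0x1f]=0x08

MEM[0x05,0x1d,0x1f] = c7 ce 08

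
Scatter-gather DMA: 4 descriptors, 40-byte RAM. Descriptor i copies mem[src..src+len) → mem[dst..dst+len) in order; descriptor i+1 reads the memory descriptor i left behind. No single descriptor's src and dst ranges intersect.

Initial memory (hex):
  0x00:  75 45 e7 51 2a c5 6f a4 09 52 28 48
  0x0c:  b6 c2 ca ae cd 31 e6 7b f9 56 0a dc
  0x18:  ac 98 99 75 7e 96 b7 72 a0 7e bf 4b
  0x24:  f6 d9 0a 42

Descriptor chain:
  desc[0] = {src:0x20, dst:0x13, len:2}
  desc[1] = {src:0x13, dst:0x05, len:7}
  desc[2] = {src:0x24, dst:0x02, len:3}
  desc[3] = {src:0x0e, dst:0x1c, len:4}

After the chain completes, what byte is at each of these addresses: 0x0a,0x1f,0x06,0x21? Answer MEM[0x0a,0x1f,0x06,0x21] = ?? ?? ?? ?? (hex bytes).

  after D0: wrote 2B at 0x13 = a07e
  after D1: wrote 7B at 0x05 = a07e560adcac98
  after D2: wrote 3B at 0x02 = f6d90a
  after D3: wrote 4B at 0x1c = caaecd31
query mem[0x0a]=0xac, mem[0x1f]=0x31, mem[0x06]=0x7e, mem[0x21]=0x7e

MEM[0x0a,0x1f,0x06,0x21] = ac 31 7e 7e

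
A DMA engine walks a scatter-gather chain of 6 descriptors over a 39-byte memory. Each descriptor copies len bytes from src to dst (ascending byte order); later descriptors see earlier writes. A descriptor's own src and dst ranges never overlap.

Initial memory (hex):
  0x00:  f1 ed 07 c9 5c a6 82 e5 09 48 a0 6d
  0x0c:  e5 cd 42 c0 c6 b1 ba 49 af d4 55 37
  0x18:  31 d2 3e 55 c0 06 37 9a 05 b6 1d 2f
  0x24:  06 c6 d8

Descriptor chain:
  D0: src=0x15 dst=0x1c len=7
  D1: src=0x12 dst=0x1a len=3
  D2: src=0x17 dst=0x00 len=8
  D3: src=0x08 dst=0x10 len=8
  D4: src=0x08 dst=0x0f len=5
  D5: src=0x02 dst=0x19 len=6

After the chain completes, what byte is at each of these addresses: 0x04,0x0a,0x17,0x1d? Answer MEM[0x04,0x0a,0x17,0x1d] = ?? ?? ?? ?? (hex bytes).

MEM[0x04,0x0a,0x17,0x1d] = 49 a0 c0 55

  after D0: wrote 7B at 0x1c = d4553731d23e55
  after D1: wrote 3B at 0x1a = ba49af
  after D2: wrote 8B at 0x00 = 3731d2ba49af5537
  after D3: wrote 8B at 0x10 = 0948a06de5cd42c0
  after D4: wrote 5B at 0x0f = 0948a06de5
  after D5: wrote 6B at 0x19 = d2ba49af5537
query mem[0x04]=0x49, mem[0x0a]=0xa0, mem[0x17]=0xc0, mem[0x1d]=0x55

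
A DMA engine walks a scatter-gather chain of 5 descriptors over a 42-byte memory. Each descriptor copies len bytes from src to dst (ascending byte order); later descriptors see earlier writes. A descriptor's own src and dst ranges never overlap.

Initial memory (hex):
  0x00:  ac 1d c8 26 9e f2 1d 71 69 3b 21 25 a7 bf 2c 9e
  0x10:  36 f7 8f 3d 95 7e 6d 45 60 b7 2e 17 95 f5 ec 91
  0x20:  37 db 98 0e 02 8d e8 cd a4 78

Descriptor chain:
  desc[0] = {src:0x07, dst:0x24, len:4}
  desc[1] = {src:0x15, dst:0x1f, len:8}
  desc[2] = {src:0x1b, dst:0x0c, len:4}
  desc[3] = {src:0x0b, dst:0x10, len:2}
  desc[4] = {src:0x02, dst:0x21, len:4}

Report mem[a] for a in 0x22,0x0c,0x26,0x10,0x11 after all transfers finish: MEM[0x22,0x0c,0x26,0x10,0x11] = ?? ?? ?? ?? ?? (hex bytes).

MEM[0x22,0x0c,0x26,0x10,0x11] = 26 17 95 25 17

#0 dst[0x24+4] := {0x71,0x69,0x3b,0x21}
#1 dst[0x1f+8] := {0x7e,0x6d,0x45,0x60,0xb7,0x2e,0x17,0x95}
#2 dst[0x0c+4] := {0x17,0x95,0xf5,0xec}
#3 dst[0x10+2] := {0x25,0x17}
#4 dst[0x21+4] := {0xc8,0x26,0x9e,0xf2}
query mem[0x22]=0x26, mem[0x0c]=0x17, mem[0x26]=0x95, mem[0x10]=0x25, mem[0x11]=0x17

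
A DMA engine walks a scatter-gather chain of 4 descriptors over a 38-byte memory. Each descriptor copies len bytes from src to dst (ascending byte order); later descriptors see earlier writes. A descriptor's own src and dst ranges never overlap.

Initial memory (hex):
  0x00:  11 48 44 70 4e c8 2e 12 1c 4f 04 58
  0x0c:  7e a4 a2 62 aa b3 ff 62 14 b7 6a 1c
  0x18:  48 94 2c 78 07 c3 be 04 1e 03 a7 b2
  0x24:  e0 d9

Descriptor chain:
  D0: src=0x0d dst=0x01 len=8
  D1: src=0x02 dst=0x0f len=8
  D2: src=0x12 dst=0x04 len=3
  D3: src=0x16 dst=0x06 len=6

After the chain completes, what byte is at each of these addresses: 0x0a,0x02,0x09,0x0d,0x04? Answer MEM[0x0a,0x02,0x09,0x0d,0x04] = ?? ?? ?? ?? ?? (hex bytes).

MEM[0x0a,0x02,0x09,0x0d,0x04] = 2c a2 94 a4 b3

D0: mem[0x01..0x08] <- [a4 a2 62 aa b3 ff 62 14]
D1: mem[0x0f..0x16] <- [a2 62 aa b3 ff 62 14 4f]
D2: mem[0x04..0x06] <- [b3 ff 62]
D3: mem[0x06..0x0b] <- [4f 1c 48 94 2c 78]
query mem[0x0a]=0x2c, mem[0x02]=0xa2, mem[0x09]=0x94, mem[0x0d]=0xa4, mem[0x04]=0xb3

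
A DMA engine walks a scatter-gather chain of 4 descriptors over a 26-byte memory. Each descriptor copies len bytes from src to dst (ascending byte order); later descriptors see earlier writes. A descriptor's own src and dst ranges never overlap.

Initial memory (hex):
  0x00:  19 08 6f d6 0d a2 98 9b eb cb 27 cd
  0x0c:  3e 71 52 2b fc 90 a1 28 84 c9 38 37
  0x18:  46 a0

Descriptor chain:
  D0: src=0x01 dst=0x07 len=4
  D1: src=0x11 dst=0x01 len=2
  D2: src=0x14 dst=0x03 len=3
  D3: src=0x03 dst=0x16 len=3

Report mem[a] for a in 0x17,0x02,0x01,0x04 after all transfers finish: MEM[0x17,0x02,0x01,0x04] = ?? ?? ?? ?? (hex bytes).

D0: mem[0x07..0x0a] <- [08 6f d6 0d]
D1: mem[0x01..0x02] <- [90 a1]
D2: mem[0x03..0x05] <- [84 c9 38]
D3: mem[0x16..0x18] <- [84 c9 38]
query mem[0x17]=0xc9, mem[0x02]=0xa1, mem[0x01]=0x90, mem[0x04]=0xc9

MEM[0x17,0x02,0x01,0x04] = c9 a1 90 c9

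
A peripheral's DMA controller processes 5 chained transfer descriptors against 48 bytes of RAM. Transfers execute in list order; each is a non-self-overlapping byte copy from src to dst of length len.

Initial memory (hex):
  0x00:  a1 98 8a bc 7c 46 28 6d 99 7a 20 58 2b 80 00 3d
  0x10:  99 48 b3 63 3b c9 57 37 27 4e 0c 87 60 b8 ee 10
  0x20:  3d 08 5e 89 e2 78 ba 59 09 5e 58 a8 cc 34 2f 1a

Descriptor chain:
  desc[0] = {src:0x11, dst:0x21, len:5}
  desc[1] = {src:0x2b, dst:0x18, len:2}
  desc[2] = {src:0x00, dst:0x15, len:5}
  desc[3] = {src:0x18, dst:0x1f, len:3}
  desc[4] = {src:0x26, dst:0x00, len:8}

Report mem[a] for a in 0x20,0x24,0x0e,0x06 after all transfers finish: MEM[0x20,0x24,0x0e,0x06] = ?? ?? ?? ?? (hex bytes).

MEM[0x20,0x24,0x0e,0x06] = 7c 3b 00 cc

D0: mem[0x21..0x25] <- [48 b3 63 3b c9]
D1: mem[0x18..0x19] <- [a8 cc]
D2: mem[0x15..0x19] <- [a1 98 8a bc 7c]
D3: mem[0x1f..0x21] <- [bc 7c 0c]
D4: mem[0x00..0x07] <- [ba 59 09 5e 58 a8 cc 34]
query mem[0x20]=0x7c, mem[0x24]=0x3b, mem[0x0e]=0x00, mem[0x06]=0xcc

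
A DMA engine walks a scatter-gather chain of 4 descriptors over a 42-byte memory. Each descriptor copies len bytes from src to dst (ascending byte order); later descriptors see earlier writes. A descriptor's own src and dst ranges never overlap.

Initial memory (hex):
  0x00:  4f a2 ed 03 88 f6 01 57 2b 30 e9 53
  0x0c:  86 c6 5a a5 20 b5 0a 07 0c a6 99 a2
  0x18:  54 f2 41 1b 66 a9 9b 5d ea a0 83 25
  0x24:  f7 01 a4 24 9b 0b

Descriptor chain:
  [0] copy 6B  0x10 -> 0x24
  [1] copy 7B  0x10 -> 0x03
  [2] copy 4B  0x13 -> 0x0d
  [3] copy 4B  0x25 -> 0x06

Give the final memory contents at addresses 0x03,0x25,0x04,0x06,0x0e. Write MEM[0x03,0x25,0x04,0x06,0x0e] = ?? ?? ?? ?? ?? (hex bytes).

MEM[0x03,0x25,0x04,0x06,0x0e] = 20 b5 b5 b5 0c

#0 dst[0x24+6] := {0x20,0xb5,0x0a,0x07,0x0c,0xa6}
#1 dst[0x03+7] := {0x20,0xb5,0x0a,0x07,0x0c,0xa6,0x99}
#2 dst[0x0d+4] := {0x07,0x0c,0xa6,0x99}
#3 dst[0x06+4] := {0xb5,0x0a,0x07,0x0c}
query mem[0x03]=0x20, mem[0x25]=0xb5, mem[0x04]=0xb5, mem[0x06]=0xb5, mem[0x0e]=0x0c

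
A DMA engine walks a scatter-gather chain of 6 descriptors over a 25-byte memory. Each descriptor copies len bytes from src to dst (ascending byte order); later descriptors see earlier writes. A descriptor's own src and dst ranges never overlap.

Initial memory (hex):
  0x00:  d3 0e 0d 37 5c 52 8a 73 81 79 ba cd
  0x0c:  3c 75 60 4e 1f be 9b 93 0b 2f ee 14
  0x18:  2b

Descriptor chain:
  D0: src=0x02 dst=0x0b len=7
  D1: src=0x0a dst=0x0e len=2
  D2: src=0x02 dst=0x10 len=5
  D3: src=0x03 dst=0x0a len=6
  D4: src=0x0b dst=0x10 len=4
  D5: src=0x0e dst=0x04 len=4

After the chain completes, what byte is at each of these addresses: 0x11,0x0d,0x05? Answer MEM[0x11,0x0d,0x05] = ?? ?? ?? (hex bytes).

#0 dst[0x0b+7] := {0x0d,0x37,0x5c,0x52,0x8a,0x73,0x81}
#1 dst[0x0e+2] := {0xba,0x0d}
#2 dst[0x10+5] := {0x0d,0x37,0x5c,0x52,0x8a}
#3 dst[0x0a+6] := {0x37,0x5c,0x52,0x8a,0x73,0x81}
#4 dst[0x10+4] := {0x5c,0x52,0x8a,0x73}
#5 dst[0x04+4] := {0x73,0x81,0x5c,0x52}
query mem[0x11]=0x52, mem[0x0d]=0x8a, mem[0x05]=0x81

MEM[0x11,0x0d,0x05] = 52 8a 81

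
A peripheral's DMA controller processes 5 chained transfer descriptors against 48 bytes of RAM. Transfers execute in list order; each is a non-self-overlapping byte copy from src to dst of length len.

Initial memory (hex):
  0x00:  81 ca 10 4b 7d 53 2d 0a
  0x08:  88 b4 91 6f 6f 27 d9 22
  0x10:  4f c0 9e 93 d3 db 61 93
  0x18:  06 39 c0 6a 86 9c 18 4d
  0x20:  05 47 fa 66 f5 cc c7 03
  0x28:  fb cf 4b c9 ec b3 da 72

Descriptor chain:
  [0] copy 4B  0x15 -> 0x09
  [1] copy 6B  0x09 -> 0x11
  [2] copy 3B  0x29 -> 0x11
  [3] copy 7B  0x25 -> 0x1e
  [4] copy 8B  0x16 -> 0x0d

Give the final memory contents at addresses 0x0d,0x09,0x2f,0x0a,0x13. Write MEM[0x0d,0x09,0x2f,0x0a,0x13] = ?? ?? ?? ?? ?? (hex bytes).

MEM[0x0d,0x09,0x2f,0x0a,0x13] = d9 db 72 61 86

D0: mem[0x09..0x0c] <- [db 61 93 06]
D1: mem[0x11..0x16] <- [db 61 93 06 27 d9]
D2: mem[0x11..0x13] <- [cf 4b c9]
D3: mem[0x1e..0x24] <- [cc c7 03 fb cf 4b c9]
D4: mem[0x0d..0x14] <- [d9 93 06 39 c0 6a 86 9c]
query mem[0x0d]=0xd9, mem[0x09]=0xdb, mem[0x2f]=0x72, mem[0x0a]=0x61, mem[0x13]=0x86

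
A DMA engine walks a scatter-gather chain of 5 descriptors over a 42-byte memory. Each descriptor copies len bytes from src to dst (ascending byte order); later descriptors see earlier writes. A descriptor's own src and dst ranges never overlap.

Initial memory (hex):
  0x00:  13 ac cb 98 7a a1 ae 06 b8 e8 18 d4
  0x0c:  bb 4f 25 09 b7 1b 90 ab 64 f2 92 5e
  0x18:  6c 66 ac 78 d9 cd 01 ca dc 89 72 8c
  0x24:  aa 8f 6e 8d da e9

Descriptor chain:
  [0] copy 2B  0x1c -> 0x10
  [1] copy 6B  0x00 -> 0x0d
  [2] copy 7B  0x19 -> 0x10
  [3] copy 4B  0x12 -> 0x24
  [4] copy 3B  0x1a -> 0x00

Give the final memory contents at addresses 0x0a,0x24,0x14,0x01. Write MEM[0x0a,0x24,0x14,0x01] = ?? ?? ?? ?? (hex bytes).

#0 dst[0x10+2] := {0xd9,0xcd}
#1 dst[0x0d+6] := {0x13,0xac,0xcb,0x98,0x7a,0xa1}
#2 dst[0x10+7] := {0x66,0xac,0x78,0xd9,0xcd,0x01,0xca}
#3 dst[0x24+4] := {0x78,0xd9,0xcd,0x01}
#4 dst[0x00+3] := {0xac,0x78,0xd9}
query mem[0x0a]=0x18, mem[0x24]=0x78, mem[0x14]=0xcd, mem[0x01]=0x78

MEM[0x0a,0x24,0x14,0x01] = 18 78 cd 78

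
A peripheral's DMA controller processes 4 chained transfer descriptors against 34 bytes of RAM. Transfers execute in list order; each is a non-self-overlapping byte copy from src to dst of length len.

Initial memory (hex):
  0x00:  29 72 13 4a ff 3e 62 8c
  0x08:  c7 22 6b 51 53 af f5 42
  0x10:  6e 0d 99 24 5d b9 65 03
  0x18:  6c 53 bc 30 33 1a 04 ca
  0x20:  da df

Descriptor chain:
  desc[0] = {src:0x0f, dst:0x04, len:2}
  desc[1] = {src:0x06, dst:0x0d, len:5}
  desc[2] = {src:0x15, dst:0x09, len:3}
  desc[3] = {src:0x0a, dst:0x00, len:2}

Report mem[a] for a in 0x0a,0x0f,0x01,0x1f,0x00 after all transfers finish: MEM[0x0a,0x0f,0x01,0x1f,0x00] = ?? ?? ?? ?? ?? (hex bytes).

[0] 0x0f->0x04 len=2 : 42 6e
[1] 0x06->0x0d len=5 : 62 8c c7 22 6b
[2] 0x15->0x09 len=3 : b9 65 03
[3] 0x0a->0x00 len=2 : 65 03
query mem[0x0a]=0x65, mem[0x0f]=0xc7, mem[0x01]=0x03, mem[0x1f]=0xca, mem[0x00]=0x65

MEM[0x0a,0x0f,0x01,0x1f,0x00] = 65 c7 03 ca 65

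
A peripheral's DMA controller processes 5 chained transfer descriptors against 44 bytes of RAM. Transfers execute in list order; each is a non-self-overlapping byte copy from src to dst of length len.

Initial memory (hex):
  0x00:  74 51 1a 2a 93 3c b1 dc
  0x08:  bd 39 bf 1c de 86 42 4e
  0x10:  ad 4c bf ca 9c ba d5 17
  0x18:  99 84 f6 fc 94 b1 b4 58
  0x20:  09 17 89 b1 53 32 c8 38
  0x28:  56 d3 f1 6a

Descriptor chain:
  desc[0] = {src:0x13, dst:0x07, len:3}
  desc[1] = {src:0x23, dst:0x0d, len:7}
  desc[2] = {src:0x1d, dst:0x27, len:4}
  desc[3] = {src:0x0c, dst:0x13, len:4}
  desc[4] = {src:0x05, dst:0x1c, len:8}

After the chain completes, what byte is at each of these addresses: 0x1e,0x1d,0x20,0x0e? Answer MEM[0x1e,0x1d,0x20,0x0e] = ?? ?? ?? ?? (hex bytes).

  after D0: wrote 3B at 0x07 = ca9cba
  after D1: wrote 7B at 0x0d = b15332c83856d3
  after D2: wrote 4B at 0x27 = b1b45809
  after D3: wrote 4B at 0x13 = deb15332
  after D4: wrote 8B at 0x1c = 3cb1ca9cbabf1cde
query mem[0x1e]=0xca, mem[0x1d]=0xb1, mem[0x20]=0xba, mem[0x0e]=0x53

MEM[0x1e,0x1d,0x20,0x0e] = ca b1 ba 53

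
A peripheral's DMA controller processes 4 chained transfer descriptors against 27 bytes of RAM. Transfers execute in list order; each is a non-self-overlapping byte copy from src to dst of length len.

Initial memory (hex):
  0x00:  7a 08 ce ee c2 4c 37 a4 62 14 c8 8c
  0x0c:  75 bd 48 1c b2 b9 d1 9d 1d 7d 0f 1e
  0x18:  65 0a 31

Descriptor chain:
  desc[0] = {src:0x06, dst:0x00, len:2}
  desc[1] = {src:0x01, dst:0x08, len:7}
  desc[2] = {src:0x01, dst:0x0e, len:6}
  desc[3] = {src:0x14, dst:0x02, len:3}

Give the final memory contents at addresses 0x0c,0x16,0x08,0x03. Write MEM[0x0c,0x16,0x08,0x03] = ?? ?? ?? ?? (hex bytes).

[0] 0x06->0x00 len=2 : 37 a4
[1] 0x01->0x08 len=7 : a4 ce ee c2 4c 37 a4
[2] 0x01->0x0e len=6 : a4 ce ee c2 4c 37
[3] 0x14->0x02 len=3 : 1d 7d 0f
query mem[0x0c]=0x4c, mem[0x16]=0x0f, mem[0x08]=0xa4, mem[0x03]=0x7d

MEM[0x0c,0x16,0x08,0x03] = 4c 0f a4 7d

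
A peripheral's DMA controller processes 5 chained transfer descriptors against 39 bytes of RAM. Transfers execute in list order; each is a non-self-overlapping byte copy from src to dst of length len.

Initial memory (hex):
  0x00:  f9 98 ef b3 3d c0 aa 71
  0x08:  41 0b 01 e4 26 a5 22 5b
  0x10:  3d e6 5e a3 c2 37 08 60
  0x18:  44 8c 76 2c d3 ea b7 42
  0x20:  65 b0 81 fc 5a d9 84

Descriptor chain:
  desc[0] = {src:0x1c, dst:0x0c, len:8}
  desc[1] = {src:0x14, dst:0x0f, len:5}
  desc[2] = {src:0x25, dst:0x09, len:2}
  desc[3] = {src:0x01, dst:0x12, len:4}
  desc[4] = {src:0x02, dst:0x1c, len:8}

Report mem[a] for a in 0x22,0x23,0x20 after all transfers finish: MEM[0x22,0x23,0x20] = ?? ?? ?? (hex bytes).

MEM[0x22,0x23,0x20] = 41 d9 aa

#0 dst[0x0c+8] := {0xd3,0xea,0xb7,0x42,0x65,0xb0,0x81,0xfc}
#1 dst[0x0f+5] := {0xc2,0x37,0x08,0x60,0x44}
#2 dst[0x09+2] := {0xd9,0x84}
#3 dst[0x12+4] := {0x98,0xef,0xb3,0x3d}
#4 dst[0x1c+8] := {0xef,0xb3,0x3d,0xc0,0xaa,0x71,0x41,0xd9}
query mem[0x22]=0x41, mem[0x23]=0xd9, mem[0x20]=0xaa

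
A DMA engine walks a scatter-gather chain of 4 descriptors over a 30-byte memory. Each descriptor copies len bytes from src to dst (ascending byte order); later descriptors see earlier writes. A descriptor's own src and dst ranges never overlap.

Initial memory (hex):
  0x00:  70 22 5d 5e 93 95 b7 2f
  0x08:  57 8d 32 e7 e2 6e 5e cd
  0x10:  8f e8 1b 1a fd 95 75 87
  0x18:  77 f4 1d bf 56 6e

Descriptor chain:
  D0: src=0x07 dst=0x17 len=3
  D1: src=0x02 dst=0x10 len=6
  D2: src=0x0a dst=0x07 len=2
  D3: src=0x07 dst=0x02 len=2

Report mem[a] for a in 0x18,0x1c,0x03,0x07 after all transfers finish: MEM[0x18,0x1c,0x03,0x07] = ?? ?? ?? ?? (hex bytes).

  after D0: wrote 3B at 0x17 = 2f578d
  after D1: wrote 6B at 0x10 = 5d5e9395b72f
  after D2: wrote 2B at 0x07 = 32e7
  after D3: wrote 2B at 0x02 = 32e7
query mem[0x18]=0x57, mem[0x1c]=0x56, mem[0x03]=0xe7, mem[0x07]=0x32

MEM[0x18,0x1c,0x03,0x07] = 57 56 e7 32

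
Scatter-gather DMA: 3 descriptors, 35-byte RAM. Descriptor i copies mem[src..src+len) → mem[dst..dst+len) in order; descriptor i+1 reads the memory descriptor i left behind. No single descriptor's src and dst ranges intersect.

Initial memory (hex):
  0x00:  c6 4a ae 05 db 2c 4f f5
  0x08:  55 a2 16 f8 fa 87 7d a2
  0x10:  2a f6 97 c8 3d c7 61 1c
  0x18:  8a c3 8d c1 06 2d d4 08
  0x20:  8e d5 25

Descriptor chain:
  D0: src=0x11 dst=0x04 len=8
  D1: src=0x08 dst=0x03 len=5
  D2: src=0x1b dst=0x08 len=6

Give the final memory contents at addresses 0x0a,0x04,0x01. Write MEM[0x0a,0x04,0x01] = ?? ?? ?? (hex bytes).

#0 dst[0x04+8] := {0xf6,0x97,0xc8,0x3d,0xc7,0x61,0x1c,0x8a}
#1 dst[0x03+5] := {0xc7,0x61,0x1c,0x8a,0xfa}
#2 dst[0x08+6] := {0xc1,0x06,0x2d,0xd4,0x08,0x8e}
query mem[0x0a]=0x2d, mem[0x04]=0x61, mem[0x01]=0x4a

MEM[0x0a,0x04,0x01] = 2d 61 4a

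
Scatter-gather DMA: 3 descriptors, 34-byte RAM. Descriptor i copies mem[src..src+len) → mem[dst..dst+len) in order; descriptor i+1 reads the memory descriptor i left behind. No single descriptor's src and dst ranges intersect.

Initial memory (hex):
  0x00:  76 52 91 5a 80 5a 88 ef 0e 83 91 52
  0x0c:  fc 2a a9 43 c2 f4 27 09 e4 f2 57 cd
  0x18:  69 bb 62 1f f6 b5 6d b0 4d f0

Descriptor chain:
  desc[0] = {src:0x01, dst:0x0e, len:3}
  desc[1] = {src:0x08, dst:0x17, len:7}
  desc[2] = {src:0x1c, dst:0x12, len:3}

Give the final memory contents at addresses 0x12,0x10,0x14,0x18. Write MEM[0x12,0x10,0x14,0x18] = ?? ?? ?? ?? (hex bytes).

MEM[0x12,0x10,0x14,0x18] = 2a 5a 6d 83

D0: mem[0x0e..0x10] <- [52 91 5a]
D1: mem[0x17..0x1d] <- [0e 83 91 52 fc 2a 52]
D2: mem[0x12..0x14] <- [2a 52 6d]
query mem[0x12]=0x2a, mem[0x10]=0x5a, mem[0x14]=0x6d, mem[0x18]=0x83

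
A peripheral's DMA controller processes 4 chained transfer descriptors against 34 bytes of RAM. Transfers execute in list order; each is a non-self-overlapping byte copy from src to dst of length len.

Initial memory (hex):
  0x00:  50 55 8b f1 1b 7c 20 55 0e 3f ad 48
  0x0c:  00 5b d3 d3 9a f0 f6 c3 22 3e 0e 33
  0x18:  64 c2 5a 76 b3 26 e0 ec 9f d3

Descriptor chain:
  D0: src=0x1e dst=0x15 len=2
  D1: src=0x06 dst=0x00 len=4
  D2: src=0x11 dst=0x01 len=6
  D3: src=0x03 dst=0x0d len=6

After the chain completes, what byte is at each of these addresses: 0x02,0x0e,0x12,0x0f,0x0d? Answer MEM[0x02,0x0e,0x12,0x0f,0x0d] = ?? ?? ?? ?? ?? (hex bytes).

#0 dst[0x15+2] := {0xe0,0xec}
#1 dst[0x00+4] := {0x20,0x55,0x0e,0x3f}
#2 dst[0x01+6] := {0xf0,0xf6,0xc3,0x22,0xe0,0xec}
#3 dst[0x0d+6] := {0xc3,0x22,0xe0,0xec,0x55,0x0e}
query mem[0x02]=0xf6, mem[0x0e]=0x22, mem[0x12]=0x0e, mem[0x0f]=0xe0, mem[0x0d]=0xc3

MEM[0x02,0x0e,0x12,0x0f,0x0d] = f6 22 0e e0 c3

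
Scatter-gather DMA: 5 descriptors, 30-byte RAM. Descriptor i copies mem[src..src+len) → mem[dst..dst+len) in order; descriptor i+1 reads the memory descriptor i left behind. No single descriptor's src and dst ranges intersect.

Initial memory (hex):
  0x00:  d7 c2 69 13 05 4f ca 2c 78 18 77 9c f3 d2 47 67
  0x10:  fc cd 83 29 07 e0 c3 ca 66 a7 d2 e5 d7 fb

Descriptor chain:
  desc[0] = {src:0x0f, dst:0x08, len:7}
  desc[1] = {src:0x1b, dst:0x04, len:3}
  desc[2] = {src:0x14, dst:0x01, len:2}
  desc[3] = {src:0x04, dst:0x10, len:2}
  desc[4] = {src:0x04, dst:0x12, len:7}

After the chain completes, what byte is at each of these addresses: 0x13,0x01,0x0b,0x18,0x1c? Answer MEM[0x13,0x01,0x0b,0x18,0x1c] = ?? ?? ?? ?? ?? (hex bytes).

MEM[0x13,0x01,0x0b,0x18,0x1c] = d7 07 83 cd d7

D0: mem[0x08..0x0e] <- [67 fc cd 83 29 07 e0]
D1: mem[0x04..0x06] <- [e5 d7 fb]
D2: mem[0x01..0x02] <- [07 e0]
D3: mem[0x10..0x11] <- [e5 d7]
D4: mem[0x12..0x18] <- [e5 d7 fb 2c 67 fc cd]
query mem[0x13]=0xd7, mem[0x01]=0x07, mem[0x0b]=0x83, mem[0x18]=0xcd, mem[0x1c]=0xd7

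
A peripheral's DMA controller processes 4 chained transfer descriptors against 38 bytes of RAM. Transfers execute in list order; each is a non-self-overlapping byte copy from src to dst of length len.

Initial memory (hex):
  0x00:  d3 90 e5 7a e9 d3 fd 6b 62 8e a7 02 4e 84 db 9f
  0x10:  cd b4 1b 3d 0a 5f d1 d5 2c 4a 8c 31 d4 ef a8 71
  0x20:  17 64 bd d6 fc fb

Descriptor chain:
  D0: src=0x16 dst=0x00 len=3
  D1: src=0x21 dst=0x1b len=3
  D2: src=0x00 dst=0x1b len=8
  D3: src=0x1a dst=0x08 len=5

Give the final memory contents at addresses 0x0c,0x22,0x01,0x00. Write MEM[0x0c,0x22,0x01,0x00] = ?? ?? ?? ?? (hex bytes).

MEM[0x0c,0x22,0x01,0x00] = 7a 6b d5 d1

  after D0: wrote 3B at 0x00 = d1d52c
  after D1: wrote 3B at 0x1b = 64bdd6
  after D2: wrote 8B at 0x1b = d1d52c7ae9d3fd6b
  after D3: wrote 5B at 0x08 = 8cd1d52c7a
query mem[0x0c]=0x7a, mem[0x22]=0x6b, mem[0x01]=0xd5, mem[0x00]=0xd1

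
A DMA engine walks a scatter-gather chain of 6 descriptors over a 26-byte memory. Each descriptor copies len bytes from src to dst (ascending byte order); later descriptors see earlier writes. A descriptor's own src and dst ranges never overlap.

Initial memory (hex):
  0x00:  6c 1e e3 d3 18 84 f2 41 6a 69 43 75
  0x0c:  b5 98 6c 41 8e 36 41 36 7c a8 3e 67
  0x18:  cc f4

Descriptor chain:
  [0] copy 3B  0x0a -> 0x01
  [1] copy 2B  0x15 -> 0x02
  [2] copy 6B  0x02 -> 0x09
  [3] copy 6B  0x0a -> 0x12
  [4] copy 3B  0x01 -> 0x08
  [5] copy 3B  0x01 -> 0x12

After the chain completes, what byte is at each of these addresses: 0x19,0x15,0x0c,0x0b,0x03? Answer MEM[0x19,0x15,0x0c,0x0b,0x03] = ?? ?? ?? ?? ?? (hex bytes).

MEM[0x19,0x15,0x0c,0x0b,0x03] = f4 f2 84 18 3e

D0: mem[0x01..0x03] <- [43 75 b5]
D1: mem[0x02..0x03] <- [a8 3e]
D2: mem[0x09..0x0e] <- [a8 3e 18 84 f2 41]
D3: mem[0x12..0x17] <- [3e 18 84 f2 41 41]
D4: mem[0x08..0x0a] <- [43 a8 3e]
D5: mem[0x12..0x14] <- [43 a8 3e]
query mem[0x19]=0xf4, mem[0x15]=0xf2, mem[0x0c]=0x84, mem[0x0b]=0x18, mem[0x03]=0x3e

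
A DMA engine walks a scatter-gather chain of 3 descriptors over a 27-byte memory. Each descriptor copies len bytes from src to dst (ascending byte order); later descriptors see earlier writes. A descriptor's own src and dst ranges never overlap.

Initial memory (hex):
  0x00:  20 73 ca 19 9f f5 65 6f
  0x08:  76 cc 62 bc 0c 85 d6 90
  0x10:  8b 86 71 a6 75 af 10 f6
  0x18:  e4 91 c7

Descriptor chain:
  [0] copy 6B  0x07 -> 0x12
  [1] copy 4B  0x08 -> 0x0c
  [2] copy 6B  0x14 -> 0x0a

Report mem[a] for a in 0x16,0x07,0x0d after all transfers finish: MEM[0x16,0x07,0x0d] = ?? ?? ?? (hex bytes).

MEM[0x16,0x07,0x0d] = bc 6f 0c

  after D0: wrote 6B at 0x12 = 6f76cc62bc0c
  after D1: wrote 4B at 0x0c = 76cc62bc
  after D2: wrote 6B at 0x0a = cc62bc0ce491
query mem[0x16]=0xbc, mem[0x07]=0x6f, mem[0x0d]=0x0c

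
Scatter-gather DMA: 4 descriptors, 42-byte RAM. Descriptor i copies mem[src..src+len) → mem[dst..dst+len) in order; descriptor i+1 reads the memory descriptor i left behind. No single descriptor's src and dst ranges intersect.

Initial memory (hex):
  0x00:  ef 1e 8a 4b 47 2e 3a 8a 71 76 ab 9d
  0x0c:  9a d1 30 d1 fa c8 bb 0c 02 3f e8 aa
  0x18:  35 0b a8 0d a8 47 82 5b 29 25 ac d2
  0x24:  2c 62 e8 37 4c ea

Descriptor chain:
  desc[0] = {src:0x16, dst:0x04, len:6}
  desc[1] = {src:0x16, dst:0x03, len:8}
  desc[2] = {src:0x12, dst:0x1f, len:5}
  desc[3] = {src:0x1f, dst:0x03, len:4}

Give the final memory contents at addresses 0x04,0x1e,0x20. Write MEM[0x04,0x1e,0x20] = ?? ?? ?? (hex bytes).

MEM[0x04,0x1e,0x20] = 0c 82 0c

  after D0: wrote 6B at 0x04 = e8aa350ba80d
  after D1: wrote 8B at 0x03 = e8aa350ba80da847
  after D2: wrote 5B at 0x1f = bb0c023fe8
  after D3: wrote 4B at 0x03 = bb0c023f
query mem[0x04]=0x0c, mem[0x1e]=0x82, mem[0x20]=0x0c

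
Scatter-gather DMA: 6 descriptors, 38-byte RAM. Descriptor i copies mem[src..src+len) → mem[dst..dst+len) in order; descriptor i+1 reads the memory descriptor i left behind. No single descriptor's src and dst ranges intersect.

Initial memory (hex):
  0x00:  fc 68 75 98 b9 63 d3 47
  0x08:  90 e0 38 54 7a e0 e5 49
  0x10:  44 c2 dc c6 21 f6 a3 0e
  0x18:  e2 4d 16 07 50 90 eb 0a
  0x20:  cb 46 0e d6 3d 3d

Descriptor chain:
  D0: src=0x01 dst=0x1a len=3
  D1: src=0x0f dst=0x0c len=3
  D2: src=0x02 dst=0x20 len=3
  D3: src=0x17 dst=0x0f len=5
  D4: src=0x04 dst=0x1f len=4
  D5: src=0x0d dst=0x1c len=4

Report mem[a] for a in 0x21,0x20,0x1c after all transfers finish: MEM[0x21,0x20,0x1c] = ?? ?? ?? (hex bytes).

[0] 0x01->0x1a len=3 : 68 75 98
[1] 0x0f->0x0c len=3 : 49 44 c2
[2] 0x02->0x20 len=3 : 75 98 b9
[3] 0x17->0x0f len=5 : 0e e2 4d 68 75
[4] 0x04->0x1f len=4 : b9 63 d3 47
[5] 0x0d->0x1c len=4 : 44 c2 0e e2
query mem[0x21]=0xd3, mem[0x20]=0x63, mem[0x1c]=0x44

MEM[0x21,0x20,0x1c] = d3 63 44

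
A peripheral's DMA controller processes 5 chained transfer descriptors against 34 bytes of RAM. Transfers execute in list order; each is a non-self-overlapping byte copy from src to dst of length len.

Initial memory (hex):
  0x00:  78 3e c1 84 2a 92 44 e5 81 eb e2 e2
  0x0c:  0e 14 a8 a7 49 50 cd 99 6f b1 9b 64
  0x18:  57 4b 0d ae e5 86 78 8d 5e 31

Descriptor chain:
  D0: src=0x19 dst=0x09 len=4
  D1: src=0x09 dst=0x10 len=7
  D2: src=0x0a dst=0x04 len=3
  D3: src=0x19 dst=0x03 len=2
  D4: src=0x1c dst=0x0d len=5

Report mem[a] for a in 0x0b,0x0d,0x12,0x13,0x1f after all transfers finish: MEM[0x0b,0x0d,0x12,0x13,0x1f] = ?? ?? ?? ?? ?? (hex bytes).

MEM[0x0b,0x0d,0x12,0x13,0x1f] = ae e5 ae e5 8d

#0 dst[0x09+4] := {0x4b,0x0d,0xae,0xe5}
#1 dst[0x10+7] := {0x4b,0x0d,0xae,0xe5,0x14,0xa8,0xa7}
#2 dst[0x04+3] := {0x0d,0xae,0xe5}
#3 dst[0x03+2] := {0x4b,0x0d}
#4 dst[0x0d+5] := {0xe5,0x86,0x78,0x8d,0x5e}
query mem[0x0b]=0xae, mem[0x0d]=0xe5, mem[0x12]=0xae, mem[0x13]=0xe5, mem[0x1f]=0x8d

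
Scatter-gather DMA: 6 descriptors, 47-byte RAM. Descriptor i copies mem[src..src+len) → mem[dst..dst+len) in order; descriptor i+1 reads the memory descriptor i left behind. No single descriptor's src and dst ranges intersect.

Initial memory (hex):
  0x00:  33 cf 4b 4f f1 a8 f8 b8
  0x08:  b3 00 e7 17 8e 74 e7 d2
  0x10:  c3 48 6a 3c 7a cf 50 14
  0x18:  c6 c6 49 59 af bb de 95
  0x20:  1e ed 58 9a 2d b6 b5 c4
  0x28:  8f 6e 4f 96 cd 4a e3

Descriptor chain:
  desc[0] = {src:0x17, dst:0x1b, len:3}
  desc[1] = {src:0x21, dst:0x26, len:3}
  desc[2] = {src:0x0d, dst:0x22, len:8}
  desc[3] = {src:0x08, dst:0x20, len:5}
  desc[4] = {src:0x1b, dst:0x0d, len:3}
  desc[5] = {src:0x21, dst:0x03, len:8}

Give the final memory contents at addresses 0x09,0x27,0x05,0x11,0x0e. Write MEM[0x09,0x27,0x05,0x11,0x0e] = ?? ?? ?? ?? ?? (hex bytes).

MEM[0x09,0x27,0x05,0x11,0x0e] = 6a 6a 17 48 c6

[0] 0x17->0x1b len=3 : 14 c6 c6
[1] 0x21->0x26 len=3 : ed 58 9a
[2] 0x0d->0x22 len=8 : 74 e7 d2 c3 48 6a 3c 7a
[3] 0x08->0x20 len=5 : b3 00 e7 17 8e
[4] 0x1b->0x0d len=3 : 14 c6 c6
[5] 0x21->0x03 len=8 : 00 e7 17 8e c3 48 6a 3c
query mem[0x09]=0x6a, mem[0x27]=0x6a, mem[0x05]=0x17, mem[0x11]=0x48, mem[0x0e]=0xc6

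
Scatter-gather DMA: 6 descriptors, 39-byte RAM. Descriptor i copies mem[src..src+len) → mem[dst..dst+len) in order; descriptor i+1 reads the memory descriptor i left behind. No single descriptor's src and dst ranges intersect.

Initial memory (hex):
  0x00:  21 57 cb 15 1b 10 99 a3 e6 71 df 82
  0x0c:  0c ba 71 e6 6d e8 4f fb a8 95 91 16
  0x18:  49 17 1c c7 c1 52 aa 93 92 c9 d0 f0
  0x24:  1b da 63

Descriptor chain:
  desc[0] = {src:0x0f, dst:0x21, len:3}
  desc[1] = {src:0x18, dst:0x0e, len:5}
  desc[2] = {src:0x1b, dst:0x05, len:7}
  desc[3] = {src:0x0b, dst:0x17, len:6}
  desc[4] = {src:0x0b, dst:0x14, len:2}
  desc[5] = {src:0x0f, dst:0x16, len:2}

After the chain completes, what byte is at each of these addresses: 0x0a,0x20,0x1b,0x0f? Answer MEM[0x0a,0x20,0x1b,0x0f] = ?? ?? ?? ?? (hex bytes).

MEM[0x0a,0x20,0x1b,0x0f] = 92 92 17 17

D0: mem[0x21..0x23] <- [e6 6d e8]
D1: mem[0x0e..0x12] <- [49 17 1c c7 c1]
D2: mem[0x05..0x0b] <- [c7 c1 52 aa 93 92 e6]
D3: mem[0x17..0x1c] <- [e6 0c ba 49 17 1c]
D4: mem[0x14..0x15] <- [e6 0c]
D5: mem[0x16..0x17] <- [17 1c]
query mem[0x0a]=0x92, mem[0x20]=0x92, mem[0x1b]=0x17, mem[0x0f]=0x17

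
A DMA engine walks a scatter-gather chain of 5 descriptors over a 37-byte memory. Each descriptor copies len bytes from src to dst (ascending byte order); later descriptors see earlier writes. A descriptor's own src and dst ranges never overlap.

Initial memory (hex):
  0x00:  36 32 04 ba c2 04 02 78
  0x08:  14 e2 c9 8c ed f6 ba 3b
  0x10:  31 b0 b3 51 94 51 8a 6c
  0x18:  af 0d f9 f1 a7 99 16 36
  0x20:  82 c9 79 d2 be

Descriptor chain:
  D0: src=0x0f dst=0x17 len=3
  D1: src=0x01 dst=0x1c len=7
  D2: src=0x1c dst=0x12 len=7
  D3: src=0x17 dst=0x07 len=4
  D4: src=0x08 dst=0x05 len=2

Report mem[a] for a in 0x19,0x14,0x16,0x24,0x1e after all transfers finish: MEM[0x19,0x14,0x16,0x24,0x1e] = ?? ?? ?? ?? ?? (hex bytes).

D0: mem[0x17..0x19] <- [3b 31 b0]
D1: mem[0x1c..0x22] <- [32 04 ba c2 04 02 78]
D2: mem[0x12..0x18] <- [32 04 ba c2 04 02 78]
D3: mem[0x07..0x0a] <- [02 78 b0 f9]
D4: mem[0x05..0x06] <- [78 b0]
query mem[0x19]=0xb0, mem[0x14]=0xba, mem[0x16]=0x04, mem[0x24]=0xbe, mem[0x1e]=0xba

MEM[0x19,0x14,0x16,0x24,0x1e] = b0 ba 04 be ba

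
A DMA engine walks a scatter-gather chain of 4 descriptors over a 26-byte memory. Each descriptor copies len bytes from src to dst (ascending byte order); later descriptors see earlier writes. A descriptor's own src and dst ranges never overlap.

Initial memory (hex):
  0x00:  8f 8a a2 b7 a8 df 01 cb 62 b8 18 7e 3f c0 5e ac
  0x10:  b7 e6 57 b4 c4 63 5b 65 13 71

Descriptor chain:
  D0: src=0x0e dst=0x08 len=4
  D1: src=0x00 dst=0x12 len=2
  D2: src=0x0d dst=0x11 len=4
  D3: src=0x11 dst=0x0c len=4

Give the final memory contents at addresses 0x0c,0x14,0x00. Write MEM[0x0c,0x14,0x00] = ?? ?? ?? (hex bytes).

#0 dst[0x08+4] := {0x5e,0xac,0xb7,0xe6}
#1 dst[0x12+2] := {0x8f,0x8a}
#2 dst[0x11+4] := {0xc0,0x5e,0xac,0xb7}
#3 dst[0x0c+4] := {0xc0,0x5e,0xac,0xb7}
query mem[0x0c]=0xc0, mem[0x14]=0xb7, mem[0x00]=0x8f

MEM[0x0c,0x14,0x00] = c0 b7 8f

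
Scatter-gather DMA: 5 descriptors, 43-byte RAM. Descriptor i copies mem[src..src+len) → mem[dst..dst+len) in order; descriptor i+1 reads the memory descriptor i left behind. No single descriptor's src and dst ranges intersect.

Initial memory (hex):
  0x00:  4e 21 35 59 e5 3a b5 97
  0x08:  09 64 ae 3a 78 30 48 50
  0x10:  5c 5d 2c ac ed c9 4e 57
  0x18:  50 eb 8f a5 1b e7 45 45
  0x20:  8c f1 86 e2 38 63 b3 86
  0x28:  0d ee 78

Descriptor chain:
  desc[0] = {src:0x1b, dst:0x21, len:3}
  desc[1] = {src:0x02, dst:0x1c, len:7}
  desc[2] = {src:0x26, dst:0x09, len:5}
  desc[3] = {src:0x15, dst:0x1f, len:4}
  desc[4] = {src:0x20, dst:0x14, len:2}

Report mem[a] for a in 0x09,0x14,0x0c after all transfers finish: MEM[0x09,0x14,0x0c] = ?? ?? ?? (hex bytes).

D0: mem[0x21..0x23] <- [a5 1b e7]
D1: mem[0x1c..0x22] <- [35 59 e5 3a b5 97 09]
D2: mem[0x09..0x0d] <- [b3 86 0d ee 78]
D3: mem[0x1f..0x22] <- [c9 4e 57 50]
D4: mem[0x14..0x15] <- [4e 57]
query mem[0x09]=0xb3, mem[0x14]=0x4e, mem[0x0c]=0xee

MEM[0x09,0x14,0x0c] = b3 4e ee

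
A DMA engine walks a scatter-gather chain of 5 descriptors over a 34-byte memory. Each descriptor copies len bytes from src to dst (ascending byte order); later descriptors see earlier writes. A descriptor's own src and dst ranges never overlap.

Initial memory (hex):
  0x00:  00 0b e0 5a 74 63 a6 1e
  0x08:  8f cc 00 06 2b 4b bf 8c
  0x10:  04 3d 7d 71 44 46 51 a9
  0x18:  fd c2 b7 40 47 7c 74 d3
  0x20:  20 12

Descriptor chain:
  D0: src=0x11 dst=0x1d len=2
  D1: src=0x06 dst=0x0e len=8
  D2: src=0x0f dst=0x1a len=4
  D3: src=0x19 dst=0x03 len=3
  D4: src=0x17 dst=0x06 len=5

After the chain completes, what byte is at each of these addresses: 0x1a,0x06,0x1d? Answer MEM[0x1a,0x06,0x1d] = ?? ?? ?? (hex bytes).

[0] 0x11->0x1d len=2 : 3d 7d
[1] 0x06->0x0e len=8 : a6 1e 8f cc 00 06 2b 4b
[2] 0x0f->0x1a len=4 : 1e 8f cc 00
[3] 0x19->0x03 len=3 : c2 1e 8f
[4] 0x17->0x06 len=5 : a9 fd c2 1e 8f
query mem[0x1a]=0x1e, mem[0x06]=0xa9, mem[0x1d]=0x00

MEM[0x1a,0x06,0x1d] = 1e a9 00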